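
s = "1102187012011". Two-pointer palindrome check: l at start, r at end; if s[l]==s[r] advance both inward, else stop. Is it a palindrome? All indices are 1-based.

not a palindrome (mismatch at 6,8)

[1,13] '1'=='1' → l++,r--
[2,12] '1'=='1' → l++,r--
[3,11] '0'=='0' → l++,r--
[4,10] '2'=='2' → l++,r--
[5,9] '1'=='1' → l++,r--
[6,8] '8'!='0' → stop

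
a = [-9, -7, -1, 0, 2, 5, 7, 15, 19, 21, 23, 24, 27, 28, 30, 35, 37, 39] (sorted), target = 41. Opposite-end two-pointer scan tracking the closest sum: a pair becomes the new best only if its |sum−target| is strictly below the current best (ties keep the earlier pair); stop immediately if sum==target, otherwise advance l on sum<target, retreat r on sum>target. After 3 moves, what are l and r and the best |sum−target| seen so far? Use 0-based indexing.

[0,17] -9+39=30 d=11 * → l++
[1,17] -7+39=32 d=9 * → l++
[2,17] -1+39=38 d=3 * → l++

l=3, r=17, best |Δ|=3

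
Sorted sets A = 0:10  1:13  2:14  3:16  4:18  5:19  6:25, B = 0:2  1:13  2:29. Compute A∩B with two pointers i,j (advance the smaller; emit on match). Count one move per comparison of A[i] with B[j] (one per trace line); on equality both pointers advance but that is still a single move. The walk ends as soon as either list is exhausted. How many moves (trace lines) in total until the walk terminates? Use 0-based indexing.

[i=0,j=0] 10>2 → j++
[i=0,j=1] 10<13 → i++
[i=1,j=1] 13==13 emit → i++,j++
[i=2,j=2] 14<29 → i++
[i=3,j=2] 16<29 → i++
[i=4,j=2] 18<29 → i++
[i=5,j=2] 19<29 → i++
[i=6,j=2] 25<29 → i++

8 moves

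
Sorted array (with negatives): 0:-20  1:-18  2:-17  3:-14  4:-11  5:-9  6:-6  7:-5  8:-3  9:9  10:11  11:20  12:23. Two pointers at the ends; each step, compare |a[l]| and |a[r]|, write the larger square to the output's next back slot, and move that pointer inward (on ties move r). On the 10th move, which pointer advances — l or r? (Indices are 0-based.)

[0,12] |-20|<=|23| out[12]=529 → r--
[0,11] |-20|<=|20| out[11]=400 → r--
[0,10] |-20|>|11| out[10]=400 → l++
[1,10] |-18|>|11| out[9]=324 → l++
[2,10] |-17|>|11| out[8]=289 → l++
[3,10] |-14|>|11| out[7]=196 → l++
[4,10] |-11|<=|11| out[6]=121 → r--
[4,9] |-11|>|9| out[5]=121 → l++
[5,9] |-9|<=|9| out[4]=81 → r--
[5,8] |-9|>|-3| out[3]=81 → l++

l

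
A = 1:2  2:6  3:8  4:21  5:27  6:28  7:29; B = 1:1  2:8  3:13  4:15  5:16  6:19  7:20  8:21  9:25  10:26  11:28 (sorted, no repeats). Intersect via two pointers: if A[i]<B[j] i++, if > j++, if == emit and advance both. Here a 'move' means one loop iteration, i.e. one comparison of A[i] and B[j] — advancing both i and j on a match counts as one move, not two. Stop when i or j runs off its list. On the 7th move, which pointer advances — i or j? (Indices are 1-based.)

j

[i=1,j=1] 2>1 → j++
[i=1,j=2] 2<8 → i++
[i=2,j=2] 6<8 → i++
[i=3,j=2] 8==8 emit → i++,j++
[i=4,j=3] 21>13 → j++
[i=4,j=4] 21>15 → j++
[i=4,j=5] 21>16 → j++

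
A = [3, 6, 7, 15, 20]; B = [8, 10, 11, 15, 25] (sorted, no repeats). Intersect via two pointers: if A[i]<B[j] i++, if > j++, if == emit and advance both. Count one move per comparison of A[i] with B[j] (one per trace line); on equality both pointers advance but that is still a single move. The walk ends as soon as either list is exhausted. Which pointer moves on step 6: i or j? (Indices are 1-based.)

[i=1,j=1] 3<8 → i++
[i=2,j=1] 6<8 → i++
[i=3,j=1] 7<8 → i++
[i=4,j=1] 15>8 → j++
[i=4,j=2] 15>10 → j++
[i=4,j=3] 15>11 → j++

j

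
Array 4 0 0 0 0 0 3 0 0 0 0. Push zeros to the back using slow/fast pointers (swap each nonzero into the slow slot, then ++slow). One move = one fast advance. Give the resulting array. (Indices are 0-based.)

(s=0,f=0) a[fast]=4≠0 swap→a[0]=4 → slow++,fast++
(s=1,f=1) a[fast]=0 → fast++
(s=1,f=2) a[fast]=0 → fast++
(s=1,f=3) a[fast]=0 → fast++
(s=1,f=4) a[fast]=0 → fast++
(s=1,f=5) a[fast]=0 → fast++
(s=1,f=6) a[fast]=3≠0 swap→a[1]=3 → slow++,fast++
(s=2,f=7) a[fast]=0 → fast++
(s=2,f=8) a[fast]=0 → fast++
(s=2,f=9) a[fast]=0 → fast++
(s=2,f=10) a[fast]=0 → fast++

[4, 3, 0, 0, 0, 0, 0, 0, 0, 0, 0]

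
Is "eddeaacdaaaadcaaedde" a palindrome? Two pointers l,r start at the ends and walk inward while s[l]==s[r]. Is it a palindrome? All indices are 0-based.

palindrome

[0,19] 'e'=='e' → l++,r--
[1,18] 'd'=='d' → l++,r--
[2,17] 'd'=='d' → l++,r--
[3,16] 'e'=='e' → l++,r--
[4,15] 'a'=='a' → l++,r--
[5,14] 'a'=='a' → l++,r--
[6,13] 'c'=='c' → l++,r--
[7,12] 'd'=='d' → l++,r--
[8,11] 'a'=='a' → l++,r--
[9,10] 'a'=='a' → l++,r--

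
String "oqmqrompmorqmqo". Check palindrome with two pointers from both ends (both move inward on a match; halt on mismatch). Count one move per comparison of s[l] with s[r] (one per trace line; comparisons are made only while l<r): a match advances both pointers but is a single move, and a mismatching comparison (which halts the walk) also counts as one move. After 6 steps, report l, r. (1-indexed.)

[1,15] 'o'=='o' → l++,r--
[2,14] 'q'=='q' → l++,r--
[3,13] 'm'=='m' → l++,r--
[4,12] 'q'=='q' → l++,r--
[5,11] 'r'=='r' → l++,r--
[6,10] 'o'=='o' → l++,r--

l=7, r=9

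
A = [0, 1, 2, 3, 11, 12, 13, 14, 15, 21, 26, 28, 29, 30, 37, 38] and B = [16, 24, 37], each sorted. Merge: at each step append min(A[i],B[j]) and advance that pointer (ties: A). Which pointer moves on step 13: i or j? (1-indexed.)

[i=1,j=1] A[i]=0<=B[j]=16 take 0 → i++
[i=2,j=1] A[i]=1<=B[j]=16 take 1 → i++
[i=3,j=1] A[i]=2<=B[j]=16 take 2 → i++
[i=4,j=1] A[i]=3<=B[j]=16 take 3 → i++
[i=5,j=1] A[i]=11<=B[j]=16 take 11 → i++
[i=6,j=1] A[i]=12<=B[j]=16 take 12 → i++
[i=7,j=1] A[i]=13<=B[j]=16 take 13 → i++
[i=8,j=1] A[i]=14<=B[j]=16 take 14 → i++
[i=9,j=1] A[i]=15<=B[j]=16 take 15 → i++
[i=10,j=1] A[i]=21>B[j]=16 take 16 → j++
[i=10,j=2] A[i]=21<=B[j]=24 take 21 → i++
[i=11,j=2] A[i]=26>B[j]=24 take 24 → j++
[i=11,j=3] A[i]=26<=B[j]=37 take 26 → i++

i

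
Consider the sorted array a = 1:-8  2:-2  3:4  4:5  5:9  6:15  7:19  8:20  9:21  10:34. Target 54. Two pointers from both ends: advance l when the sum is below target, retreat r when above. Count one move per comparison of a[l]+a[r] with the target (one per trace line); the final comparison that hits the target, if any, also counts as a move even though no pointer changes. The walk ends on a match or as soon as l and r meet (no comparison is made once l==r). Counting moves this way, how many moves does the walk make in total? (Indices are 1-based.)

l=1 r=10: -8+34=26 <54, l++
l=2 r=10: -2+34=32 <54, l++
l=3 r=10: 4+34=38 <54, l++
l=4 r=10: 5+34=39 <54, l++
l=5 r=10: 9+34=43 <54, l++
l=6 r=10: 15+34=49 <54, l++
l=7 r=10: 19+34=53 <54, l++
l=8 r=10: 20+34=54, found

8 moves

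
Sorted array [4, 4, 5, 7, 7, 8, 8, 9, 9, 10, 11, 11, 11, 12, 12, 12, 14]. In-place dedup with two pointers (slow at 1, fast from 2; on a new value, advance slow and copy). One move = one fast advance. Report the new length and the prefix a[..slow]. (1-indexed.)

length 9; prefix = [4, 5, 7, 8, 9, 10, 11, 12, 14]

slow=1 fast=2: a[fast]=4=a[slow] dup, fast++
slow=1 fast=3: a[fast]=5≠a[slow]=4 write a[2]=5, slow++,fast++
slow=2 fast=4: a[fast]=7≠a[slow]=5 write a[3]=7, slow++,fast++
slow=3 fast=5: a[fast]=7=a[slow] dup, fast++
slow=3 fast=6: a[fast]=8≠a[slow]=7 write a[4]=8, slow++,fast++
slow=4 fast=7: a[fast]=8=a[slow] dup, fast++
slow=4 fast=8: a[fast]=9≠a[slow]=8 write a[5]=9, slow++,fast++
slow=5 fast=9: a[fast]=9=a[slow] dup, fast++
slow=5 fast=10: a[fast]=10≠a[slow]=9 write a[6]=10, slow++,fast++
slow=6 fast=11: a[fast]=11≠a[slow]=10 write a[7]=11, slow++,fast++
slow=7 fast=12: a[fast]=11=a[slow] dup, fast++
slow=7 fast=13: a[fast]=11=a[slow] dup, fast++
slow=7 fast=14: a[fast]=12≠a[slow]=11 write a[8]=12, slow++,fast++
slow=8 fast=15: a[fast]=12=a[slow] dup, fast++
slow=8 fast=16: a[fast]=12=a[slow] dup, fast++
slow=8 fast=17: a[fast]=14≠a[slow]=12 write a[9]=14, slow++,fast++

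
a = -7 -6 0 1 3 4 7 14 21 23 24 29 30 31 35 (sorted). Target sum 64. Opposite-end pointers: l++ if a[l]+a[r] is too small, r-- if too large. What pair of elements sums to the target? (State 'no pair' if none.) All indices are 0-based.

[0,14] -7+35=28 <64 → l++
[1,14] -6+35=29 <64 → l++
[2,14] 0+35=35 <64 → l++
[3,14] 1+35=36 <64 → l++
[4,14] 3+35=38 <64 → l++
[5,14] 4+35=39 <64 → l++
[6,14] 7+35=42 <64 → l++
[7,14] 14+35=49 <64 → l++
[8,14] 21+35=56 <64 → l++
[9,14] 23+35=58 <64 → l++
[10,14] 24+35=59 <64 → l++
[11,14] 29+35=64 → found

(29, 35)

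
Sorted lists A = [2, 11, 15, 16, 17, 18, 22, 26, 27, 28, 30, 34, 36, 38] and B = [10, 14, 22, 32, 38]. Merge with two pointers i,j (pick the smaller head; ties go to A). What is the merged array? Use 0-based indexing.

[2, 10, 11, 14, 15, 16, 17, 18, 22, 22, 26, 27, 28, 30, 32, 34, 36, 38, 38]

i=0 j=0: A[i]=2<=B[j]=10 take 2, i++
i=1 j=0: A[i]=11>B[j]=10 take 10, j++
i=1 j=1: A[i]=11<=B[j]=14 take 11, i++
i=2 j=1: A[i]=15>B[j]=14 take 14, j++
i=2 j=2: A[i]=15<=B[j]=22 take 15, i++
i=3 j=2: A[i]=16<=B[j]=22 take 16, i++
i=4 j=2: A[i]=17<=B[j]=22 take 17, i++
i=5 j=2: A[i]=18<=B[j]=22 take 18, i++
i=6 j=2: A[i]=22<=B[j]=22 take 22, i++
i=7 j=2: A[i]=26>B[j]=22 take 22, j++
i=7 j=3: A[i]=26<=B[j]=32 take 26, i++
i=8 j=3: A[i]=27<=B[j]=32 take 27, i++
i=9 j=3: A[i]=28<=B[j]=32 take 28, i++
i=10 j=3: A[i]=30<=B[j]=32 take 30, i++
i=11 j=3: A[i]=34>B[j]=32 take 32, j++
i=11 j=4: A[i]=34<=B[j]=38 take 34, i++
i=12 j=4: A[i]=36<=B[j]=38 take 36, i++
i=13 j=4: A[i]=38<=B[j]=38 take 38, i++
i=14 j=4: A done, take B[j]=38, j++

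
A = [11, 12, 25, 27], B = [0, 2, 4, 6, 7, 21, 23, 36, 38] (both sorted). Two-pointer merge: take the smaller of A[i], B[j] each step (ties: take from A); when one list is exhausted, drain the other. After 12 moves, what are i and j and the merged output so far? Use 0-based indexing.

[i=0,j=0] A[i]=11>B[j]=0 take 0 → j++
[i=0,j=1] A[i]=11>B[j]=2 take 2 → j++
[i=0,j=2] A[i]=11>B[j]=4 take 4 → j++
[i=0,j=3] A[i]=11>B[j]=6 take 6 → j++
[i=0,j=4] A[i]=11>B[j]=7 take 7 → j++
[i=0,j=5] A[i]=11<=B[j]=21 take 11 → i++
[i=1,j=5] A[i]=12<=B[j]=21 take 12 → i++
[i=2,j=5] A[i]=25>B[j]=21 take 21 → j++
[i=2,j=6] A[i]=25>B[j]=23 take 23 → j++
[i=2,j=7] A[i]=25<=B[j]=36 take 25 → i++
[i=3,j=7] A[i]=27<=B[j]=36 take 27 → i++
[i=4,j=7] A done, take B[j]=36 → j++

i=4, j=8, merged so far=[0, 2, 4, 6, 7, 11, 12, 21, 23, 25, 27, 36]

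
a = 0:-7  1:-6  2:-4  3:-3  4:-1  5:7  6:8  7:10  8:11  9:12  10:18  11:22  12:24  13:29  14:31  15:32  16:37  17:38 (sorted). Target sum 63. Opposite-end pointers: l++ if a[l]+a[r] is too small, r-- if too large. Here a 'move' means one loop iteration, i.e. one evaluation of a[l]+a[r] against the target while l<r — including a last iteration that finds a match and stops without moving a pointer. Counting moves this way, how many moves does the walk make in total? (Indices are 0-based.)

l=0 r=17: -7+38=31 <63, l++
l=1 r=17: -6+38=32 <63, l++
l=2 r=17: -4+38=34 <63, l++
l=3 r=17: -3+38=35 <63, l++
l=4 r=17: -1+38=37 <63, l++
l=5 r=17: 7+38=45 <63, l++
l=6 r=17: 8+38=46 <63, l++
l=7 r=17: 10+38=48 <63, l++
l=8 r=17: 11+38=49 <63, l++
l=9 r=17: 12+38=50 <63, l++
l=10 r=17: 18+38=56 <63, l++
l=11 r=17: 22+38=60 <63, l++
l=12 r=17: 24+38=62 <63, l++
l=13 r=17: 29+38=67 >63, r--
l=13 r=16: 29+37=66 >63, r--
l=13 r=15: 29+32=61 <63, l++
l=14 r=15: 31+32=63, found

17 moves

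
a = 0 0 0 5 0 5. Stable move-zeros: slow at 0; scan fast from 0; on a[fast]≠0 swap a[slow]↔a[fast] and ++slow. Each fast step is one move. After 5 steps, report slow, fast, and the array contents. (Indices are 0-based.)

slow=1, fast=5, a=[5, 0, 0, 0, 0, 5]

(s=0,f=0) a[fast]=0 → fast++
(s=0,f=1) a[fast]=0 → fast++
(s=0,f=2) a[fast]=0 → fast++
(s=0,f=3) a[fast]=5≠0 swap→a[0]=5 → slow++,fast++
(s=1,f=4) a[fast]=0 → fast++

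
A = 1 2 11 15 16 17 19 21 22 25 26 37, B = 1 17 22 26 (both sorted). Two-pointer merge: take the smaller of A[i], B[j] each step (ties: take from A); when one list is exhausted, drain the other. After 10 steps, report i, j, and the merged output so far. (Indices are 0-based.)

i=0 j=0: A[i]=1<=B[j]=1 take 1, i++
i=1 j=0: A[i]=2>B[j]=1 take 1, j++
i=1 j=1: A[i]=2<=B[j]=17 take 2, i++
i=2 j=1: A[i]=11<=B[j]=17 take 11, i++
i=3 j=1: A[i]=15<=B[j]=17 take 15, i++
i=4 j=1: A[i]=16<=B[j]=17 take 16, i++
i=5 j=1: A[i]=17<=B[j]=17 take 17, i++
i=6 j=1: A[i]=19>B[j]=17 take 17, j++
i=6 j=2: A[i]=19<=B[j]=22 take 19, i++
i=7 j=2: A[i]=21<=B[j]=22 take 21, i++

i=8, j=2, merged so far=[1, 1, 2, 11, 15, 16, 17, 17, 19, 21]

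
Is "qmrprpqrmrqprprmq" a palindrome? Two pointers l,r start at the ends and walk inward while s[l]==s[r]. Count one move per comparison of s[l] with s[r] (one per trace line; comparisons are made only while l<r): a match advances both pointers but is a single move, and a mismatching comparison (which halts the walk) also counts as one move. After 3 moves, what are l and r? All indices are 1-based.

l=4, r=14

[1,17] 'q'=='q' → l++,r--
[2,16] 'm'=='m' → l++,r--
[3,15] 'r'=='r' → l++,r--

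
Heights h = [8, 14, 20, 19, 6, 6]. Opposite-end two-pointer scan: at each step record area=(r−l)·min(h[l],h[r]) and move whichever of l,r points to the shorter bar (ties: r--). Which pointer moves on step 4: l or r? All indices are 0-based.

l

l=0 r=5: min(8,6)*5=30 best=30 *, r--
l=0 r=4: min(8,6)*4=24 best=30, r--
l=0 r=3: min(8,19)*3=24 best=30, l++
l=1 r=3: min(14,19)*2=28 best=30, l++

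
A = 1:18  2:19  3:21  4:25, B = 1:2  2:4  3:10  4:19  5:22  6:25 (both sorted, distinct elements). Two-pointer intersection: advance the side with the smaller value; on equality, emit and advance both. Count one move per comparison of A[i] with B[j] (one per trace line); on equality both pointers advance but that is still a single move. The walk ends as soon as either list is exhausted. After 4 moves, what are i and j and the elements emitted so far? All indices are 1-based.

i=1 j=1: 18>2, j++
i=1 j=2: 18>4, j++
i=1 j=3: 18>10, j++
i=1 j=4: 18<19, i++

i=2, j=4, emitted=[]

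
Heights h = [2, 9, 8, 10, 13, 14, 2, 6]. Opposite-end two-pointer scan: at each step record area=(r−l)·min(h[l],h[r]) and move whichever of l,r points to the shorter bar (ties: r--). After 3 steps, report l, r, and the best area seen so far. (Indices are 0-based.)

[0,7] min(2,6)*7=14 best=14 * → l++
[1,7] min(9,6)*6=36 best=36 * → r--
[1,6] min(9,2)*5=10 best=36 → r--

l=1, r=5, best area=36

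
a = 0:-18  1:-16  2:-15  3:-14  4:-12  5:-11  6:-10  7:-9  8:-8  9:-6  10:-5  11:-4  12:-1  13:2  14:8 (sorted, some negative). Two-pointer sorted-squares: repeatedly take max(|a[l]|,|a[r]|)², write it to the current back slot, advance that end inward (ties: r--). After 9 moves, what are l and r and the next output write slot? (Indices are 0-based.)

[0,14] |-18|>|8| out[14]=324 → l++
[1,14] |-16|>|8| out[13]=256 → l++
[2,14] |-15|>|8| out[12]=225 → l++
[3,14] |-14|>|8| out[11]=196 → l++
[4,14] |-12|>|8| out[10]=144 → l++
[5,14] |-11|>|8| out[9]=121 → l++
[6,14] |-10|>|8| out[8]=100 → l++
[7,14] |-9|>|8| out[7]=81 → l++
[8,14] |-8|<=|8| out[6]=64 → r--

l=8, r=13, next write slot=5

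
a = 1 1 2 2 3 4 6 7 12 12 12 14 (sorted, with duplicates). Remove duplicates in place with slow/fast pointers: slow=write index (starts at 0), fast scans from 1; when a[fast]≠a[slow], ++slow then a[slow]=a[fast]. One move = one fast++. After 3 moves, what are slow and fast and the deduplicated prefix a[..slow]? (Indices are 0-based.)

slow=1, fast=4, prefix=[1, 2]

slow=0 fast=1: a[fast]=1=a[slow] dup, fast++
slow=0 fast=2: a[fast]=2≠a[slow]=1 write a[1]=2, slow++,fast++
slow=1 fast=3: a[fast]=2=a[slow] dup, fast++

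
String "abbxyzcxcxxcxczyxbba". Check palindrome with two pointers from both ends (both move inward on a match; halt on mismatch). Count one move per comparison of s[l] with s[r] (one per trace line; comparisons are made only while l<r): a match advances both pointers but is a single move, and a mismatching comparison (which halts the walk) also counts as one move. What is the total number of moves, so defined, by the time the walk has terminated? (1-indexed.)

10 moves

[1,20] 'a'=='a' → l++,r--
[2,19] 'b'=='b' → l++,r--
[3,18] 'b'=='b' → l++,r--
[4,17] 'x'=='x' → l++,r--
[5,16] 'y'=='y' → l++,r--
[6,15] 'z'=='z' → l++,r--
[7,14] 'c'=='c' → l++,r--
[8,13] 'x'=='x' → l++,r--
[9,12] 'c'=='c' → l++,r--
[10,11] 'x'=='x' → l++,r--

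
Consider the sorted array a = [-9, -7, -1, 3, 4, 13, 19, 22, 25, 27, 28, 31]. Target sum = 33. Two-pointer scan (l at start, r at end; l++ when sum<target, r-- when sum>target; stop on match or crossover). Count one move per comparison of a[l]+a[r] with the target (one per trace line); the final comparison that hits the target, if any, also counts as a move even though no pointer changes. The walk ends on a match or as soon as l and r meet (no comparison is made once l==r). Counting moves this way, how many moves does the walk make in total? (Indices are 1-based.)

11 moves

[1,12] -9+31=22 <33 → l++
[2,12] -7+31=24 <33 → l++
[3,12] -1+31=30 <33 → l++
[4,12] 3+31=34 >33 → r--
[4,11] 3+28=31 <33 → l++
[5,11] 4+28=32 <33 → l++
[6,11] 13+28=41 >33 → r--
[6,10] 13+27=40 >33 → r--
[6,9] 13+25=38 >33 → r--
[6,8] 13+22=35 >33 → r--
[6,7] 13+19=32 <33 → l++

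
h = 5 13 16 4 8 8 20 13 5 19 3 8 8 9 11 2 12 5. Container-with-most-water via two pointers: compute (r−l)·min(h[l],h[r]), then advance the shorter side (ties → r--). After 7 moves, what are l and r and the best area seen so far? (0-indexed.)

l=1, r=11, best area=180

[0,17] min(5,5)*17=85 best=85 * → r--
[0,16] min(5,12)*16=80 best=85 → l++
[1,16] min(13,12)*15=180 best=180 * → r--
[1,15] min(13,2)*14=28 best=180 → r--
[1,14] min(13,11)*13=143 best=180 → r--
[1,13] min(13,9)*12=108 best=180 → r--
[1,12] min(13,8)*11=88 best=180 → r--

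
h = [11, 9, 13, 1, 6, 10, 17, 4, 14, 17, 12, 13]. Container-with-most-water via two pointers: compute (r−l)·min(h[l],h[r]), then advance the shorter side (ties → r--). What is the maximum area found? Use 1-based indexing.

max area = 121

[1,12] min(11,13)*11=121 best=121 * → l++
[2,12] min(9,13)*10=90 best=121 → l++
[3,12] min(13,13)*9=117 best=121 → r--
[3,11] min(13,12)*8=96 best=121 → r--
[3,10] min(13,17)*7=91 best=121 → l++
[4,10] min(1,17)*6=6 best=121 → l++
[5,10] min(6,17)*5=30 best=121 → l++
[6,10] min(10,17)*4=40 best=121 → l++
[7,10] min(17,17)*3=51 best=121 → r--
[7,9] min(17,14)*2=28 best=121 → r--
[7,8] min(17,4)*1=4 best=121 → r--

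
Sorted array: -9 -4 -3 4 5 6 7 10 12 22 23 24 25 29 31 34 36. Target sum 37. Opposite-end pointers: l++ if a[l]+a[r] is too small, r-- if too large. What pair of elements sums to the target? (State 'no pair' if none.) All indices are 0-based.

[0,16] -9+36=27 <37 → l++
[1,16] -4+36=32 <37 → l++
[2,16] -3+36=33 <37 → l++
[3,16] 4+36=40 >37 → r--
[3,15] 4+34=38 >37 → r--
[3,14] 4+31=35 <37 → l++
[4,14] 5+31=36 <37 → l++
[5,14] 6+31=37 → found

(6, 31)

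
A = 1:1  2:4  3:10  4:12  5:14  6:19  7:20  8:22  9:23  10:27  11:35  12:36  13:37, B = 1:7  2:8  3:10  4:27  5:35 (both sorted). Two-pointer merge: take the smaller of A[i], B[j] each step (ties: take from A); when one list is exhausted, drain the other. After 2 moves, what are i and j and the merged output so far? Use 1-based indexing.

i=1 j=1: A[i]=1<=B[j]=7 take 1, i++
i=2 j=1: A[i]=4<=B[j]=7 take 4, i++

i=3, j=1, merged so far=[1, 4]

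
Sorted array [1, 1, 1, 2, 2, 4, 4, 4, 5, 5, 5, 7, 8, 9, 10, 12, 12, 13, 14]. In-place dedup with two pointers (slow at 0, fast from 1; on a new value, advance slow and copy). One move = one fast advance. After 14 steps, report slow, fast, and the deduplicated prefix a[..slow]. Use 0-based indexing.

slow=7, fast=15, prefix=[1, 2, 4, 5, 7, 8, 9, 10]

slow=0 fast=1: a[fast]=1=a[slow] dup, fast++
slow=0 fast=2: a[fast]=1=a[slow] dup, fast++
slow=0 fast=3: a[fast]=2≠a[slow]=1 write a[1]=2, slow++,fast++
slow=1 fast=4: a[fast]=2=a[slow] dup, fast++
slow=1 fast=5: a[fast]=4≠a[slow]=2 write a[2]=4, slow++,fast++
slow=2 fast=6: a[fast]=4=a[slow] dup, fast++
slow=2 fast=7: a[fast]=4=a[slow] dup, fast++
slow=2 fast=8: a[fast]=5≠a[slow]=4 write a[3]=5, slow++,fast++
slow=3 fast=9: a[fast]=5=a[slow] dup, fast++
slow=3 fast=10: a[fast]=5=a[slow] dup, fast++
slow=3 fast=11: a[fast]=7≠a[slow]=5 write a[4]=7, slow++,fast++
slow=4 fast=12: a[fast]=8≠a[slow]=7 write a[5]=8, slow++,fast++
slow=5 fast=13: a[fast]=9≠a[slow]=8 write a[6]=9, slow++,fast++
slow=6 fast=14: a[fast]=10≠a[slow]=9 write a[7]=10, slow++,fast++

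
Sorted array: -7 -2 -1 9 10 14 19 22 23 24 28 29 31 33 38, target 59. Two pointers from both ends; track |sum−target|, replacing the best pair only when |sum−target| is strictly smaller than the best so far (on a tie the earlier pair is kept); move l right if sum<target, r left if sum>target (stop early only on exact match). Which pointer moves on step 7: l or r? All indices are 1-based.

[1,15] -7+38=31 d=28 * → l++
[2,15] -2+38=36 d=23 * → l++
[3,15] -1+38=37 d=22 * → l++
[4,15] 9+38=47 d=12 * → l++
[5,15] 10+38=48 d=11 * → l++
[6,15] 14+38=52 d=7 * → l++
[7,15] 19+38=57 d=2 * → l++

l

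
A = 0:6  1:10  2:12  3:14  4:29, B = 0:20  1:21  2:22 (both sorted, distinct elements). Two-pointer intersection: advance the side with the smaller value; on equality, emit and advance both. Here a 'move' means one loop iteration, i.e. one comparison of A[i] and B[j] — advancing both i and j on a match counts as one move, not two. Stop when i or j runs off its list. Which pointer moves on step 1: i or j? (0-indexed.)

i

[i=0,j=0] 6<20 → i++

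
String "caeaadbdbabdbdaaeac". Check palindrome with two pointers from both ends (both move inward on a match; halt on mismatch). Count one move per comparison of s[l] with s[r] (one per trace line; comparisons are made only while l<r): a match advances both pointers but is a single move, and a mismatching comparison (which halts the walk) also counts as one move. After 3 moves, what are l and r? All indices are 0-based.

l=3, r=15

[0,18] 'c'=='c' → l++,r--
[1,17] 'a'=='a' → l++,r--
[2,16] 'e'=='e' → l++,r--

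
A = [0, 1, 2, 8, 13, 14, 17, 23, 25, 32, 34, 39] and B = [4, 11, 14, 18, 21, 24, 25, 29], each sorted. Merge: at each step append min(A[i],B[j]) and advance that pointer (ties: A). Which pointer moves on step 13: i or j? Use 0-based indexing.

i

[i=0,j=0] A[i]=0<=B[j]=4 take 0 → i++
[i=1,j=0] A[i]=1<=B[j]=4 take 1 → i++
[i=2,j=0] A[i]=2<=B[j]=4 take 2 → i++
[i=3,j=0] A[i]=8>B[j]=4 take 4 → j++
[i=3,j=1] A[i]=8<=B[j]=11 take 8 → i++
[i=4,j=1] A[i]=13>B[j]=11 take 11 → j++
[i=4,j=2] A[i]=13<=B[j]=14 take 13 → i++
[i=5,j=2] A[i]=14<=B[j]=14 take 14 → i++
[i=6,j=2] A[i]=17>B[j]=14 take 14 → j++
[i=6,j=3] A[i]=17<=B[j]=18 take 17 → i++
[i=7,j=3] A[i]=23>B[j]=18 take 18 → j++
[i=7,j=4] A[i]=23>B[j]=21 take 21 → j++
[i=7,j=5] A[i]=23<=B[j]=24 take 23 → i++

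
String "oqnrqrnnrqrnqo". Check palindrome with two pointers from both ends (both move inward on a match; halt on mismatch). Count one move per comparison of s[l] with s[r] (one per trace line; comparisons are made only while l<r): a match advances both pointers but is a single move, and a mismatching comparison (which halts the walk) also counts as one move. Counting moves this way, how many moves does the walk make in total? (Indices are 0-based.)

7 moves

l=0 r=13: 'o'=='o', l++,r--
l=1 r=12: 'q'=='q', l++,r--
l=2 r=11: 'n'=='n', l++,r--
l=3 r=10: 'r'=='r', l++,r--
l=4 r=9: 'q'=='q', l++,r--
l=5 r=8: 'r'=='r', l++,r--
l=6 r=7: 'n'=='n', l++,r--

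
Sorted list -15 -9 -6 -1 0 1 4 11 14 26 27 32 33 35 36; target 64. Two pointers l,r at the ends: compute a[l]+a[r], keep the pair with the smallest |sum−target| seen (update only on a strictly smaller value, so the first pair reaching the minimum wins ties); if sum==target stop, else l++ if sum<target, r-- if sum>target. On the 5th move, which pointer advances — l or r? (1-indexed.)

l=1 r=15: -15+36=21 d=43 *, l++
l=2 r=15: -9+36=27 d=37 *, l++
l=3 r=15: -6+36=30 d=34 *, l++
l=4 r=15: -1+36=35 d=29 *, l++
l=5 r=15: 0+36=36 d=28 *, l++

l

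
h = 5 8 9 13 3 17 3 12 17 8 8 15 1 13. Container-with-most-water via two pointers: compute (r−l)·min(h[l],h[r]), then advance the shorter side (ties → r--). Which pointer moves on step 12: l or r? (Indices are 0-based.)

r

[0,13] min(5,13)*13=65 best=65 * → l++
[1,13] min(8,13)*12=96 best=96 * → l++
[2,13] min(9,13)*11=99 best=99 * → l++
[3,13] min(13,13)*10=130 best=130 * → r--
[3,12] min(13,1)*9=9 best=130 → r--
[3,11] min(13,15)*8=104 best=130 → l++
[4,11] min(3,15)*7=21 best=130 → l++
[5,11] min(17,15)*6=90 best=130 → r--
[5,10] min(17,8)*5=40 best=130 → r--
[5,9] min(17,8)*4=32 best=130 → r--
[5,8] min(17,17)*3=51 best=130 → r--
[5,7] min(17,12)*2=24 best=130 → r--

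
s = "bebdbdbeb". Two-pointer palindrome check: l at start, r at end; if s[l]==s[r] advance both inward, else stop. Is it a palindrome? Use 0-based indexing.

[0,8] 'b'=='b' → l++,r--
[1,7] 'e'=='e' → l++,r--
[2,6] 'b'=='b' → l++,r--
[3,5] 'd'=='d' → l++,r--

palindrome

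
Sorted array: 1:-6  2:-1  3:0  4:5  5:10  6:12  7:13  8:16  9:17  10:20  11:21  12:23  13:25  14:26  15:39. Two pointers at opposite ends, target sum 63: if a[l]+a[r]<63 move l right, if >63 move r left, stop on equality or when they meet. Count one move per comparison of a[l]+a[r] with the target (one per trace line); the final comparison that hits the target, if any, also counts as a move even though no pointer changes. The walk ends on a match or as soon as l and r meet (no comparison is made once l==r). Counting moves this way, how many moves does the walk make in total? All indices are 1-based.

14 moves

l=1 r=15: -6+39=33 <63, l++
l=2 r=15: -1+39=38 <63, l++
l=3 r=15: 0+39=39 <63, l++
l=4 r=15: 5+39=44 <63, l++
l=5 r=15: 10+39=49 <63, l++
l=6 r=15: 12+39=51 <63, l++
l=7 r=15: 13+39=52 <63, l++
l=8 r=15: 16+39=55 <63, l++
l=9 r=15: 17+39=56 <63, l++
l=10 r=15: 20+39=59 <63, l++
l=11 r=15: 21+39=60 <63, l++
l=12 r=15: 23+39=62 <63, l++
l=13 r=15: 25+39=64 >63, r--
l=13 r=14: 25+26=51 <63, l++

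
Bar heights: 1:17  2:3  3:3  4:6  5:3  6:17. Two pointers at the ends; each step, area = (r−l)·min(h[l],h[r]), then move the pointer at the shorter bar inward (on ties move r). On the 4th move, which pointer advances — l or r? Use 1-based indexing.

r

[1,6] min(17,17)*5=85 best=85 * → r--
[1,5] min(17,3)*4=12 best=85 → r--
[1,4] min(17,6)*3=18 best=85 → r--
[1,3] min(17,3)*2=6 best=85 → r--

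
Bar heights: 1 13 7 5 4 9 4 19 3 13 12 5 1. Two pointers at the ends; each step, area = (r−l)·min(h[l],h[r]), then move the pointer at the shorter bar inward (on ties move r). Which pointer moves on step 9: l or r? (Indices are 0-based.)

l

[0,12] min(1,1)*12=12 best=12 * → r--
[0,11] min(1,5)*11=11 best=12 → l++
[1,11] min(13,5)*10=50 best=50 * → r--
[1,10] min(13,12)*9=108 best=108 * → r--
[1,9] min(13,13)*8=104 best=108 → r--
[1,8] min(13,3)*7=21 best=108 → r--
[1,7] min(13,19)*6=78 best=108 → l++
[2,7] min(7,19)*5=35 best=108 → l++
[3,7] min(5,19)*4=20 best=108 → l++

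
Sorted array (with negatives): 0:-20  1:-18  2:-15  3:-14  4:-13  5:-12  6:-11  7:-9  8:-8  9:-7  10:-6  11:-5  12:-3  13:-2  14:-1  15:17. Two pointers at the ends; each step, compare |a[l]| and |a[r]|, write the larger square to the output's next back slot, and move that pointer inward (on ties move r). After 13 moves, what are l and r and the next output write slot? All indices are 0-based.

[0,15] |-20|>|17| out[15]=400 → l++
[1,15] |-18|>|17| out[14]=324 → l++
[2,15] |-15|<=|17| out[13]=289 → r--
[2,14] |-15|>|-1| out[12]=225 → l++
[3,14] |-14|>|-1| out[11]=196 → l++
[4,14] |-13|>|-1| out[10]=169 → l++
[5,14] |-12|>|-1| out[9]=144 → l++
[6,14] |-11|>|-1| out[8]=121 → l++
[7,14] |-9|>|-1| out[7]=81 → l++
[8,14] |-8|>|-1| out[6]=64 → l++
[9,14] |-7|>|-1| out[5]=49 → l++
[10,14] |-6|>|-1| out[4]=36 → l++
[11,14] |-5|>|-1| out[3]=25 → l++

l=12, r=14, next write slot=2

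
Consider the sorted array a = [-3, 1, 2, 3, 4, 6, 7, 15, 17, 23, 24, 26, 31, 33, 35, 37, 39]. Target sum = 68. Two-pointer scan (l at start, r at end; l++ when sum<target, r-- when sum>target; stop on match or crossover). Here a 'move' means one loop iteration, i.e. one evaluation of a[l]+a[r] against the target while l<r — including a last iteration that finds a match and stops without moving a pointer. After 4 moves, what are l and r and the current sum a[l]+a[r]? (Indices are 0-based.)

l=0 r=16: -3+39=36 <68, l++
l=1 r=16: 1+39=40 <68, l++
l=2 r=16: 2+39=41 <68, l++
l=3 r=16: 3+39=42 <68, l++

l=4, r=16, sum=43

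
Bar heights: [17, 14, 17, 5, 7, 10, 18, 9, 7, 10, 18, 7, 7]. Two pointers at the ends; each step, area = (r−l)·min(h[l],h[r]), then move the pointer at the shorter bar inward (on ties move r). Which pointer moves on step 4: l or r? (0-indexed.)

l

l=0 r=12: min(17,7)*12=84 best=84 *, r--
l=0 r=11: min(17,7)*11=77 best=84, r--
l=0 r=10: min(17,18)*10=170 best=170 *, l++
l=1 r=10: min(14,18)*9=126 best=170, l++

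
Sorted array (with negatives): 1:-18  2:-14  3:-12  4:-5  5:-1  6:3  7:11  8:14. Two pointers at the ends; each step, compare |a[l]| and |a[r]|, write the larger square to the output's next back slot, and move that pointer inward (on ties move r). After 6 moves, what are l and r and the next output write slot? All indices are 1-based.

[1,8] |-18|>|14| out[8]=324 → l++
[2,8] |-14|<=|14| out[7]=196 → r--
[2,7] |-14|>|11| out[6]=196 → l++
[3,7] |-12|>|11| out[5]=144 → l++
[4,7] |-5|<=|11| out[4]=121 → r--
[4,6] |-5|>|3| out[3]=25 → l++

l=5, r=6, next write slot=2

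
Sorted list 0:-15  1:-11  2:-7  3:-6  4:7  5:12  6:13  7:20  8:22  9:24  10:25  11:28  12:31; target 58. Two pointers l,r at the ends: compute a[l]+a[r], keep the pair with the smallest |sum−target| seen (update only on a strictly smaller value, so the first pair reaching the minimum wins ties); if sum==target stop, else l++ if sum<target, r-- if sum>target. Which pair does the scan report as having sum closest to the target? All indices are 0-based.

pair (28, 31) with sum 59 (|Δ|=1)

l=0 r=12: -15+31=16 d=42 *, l++
l=1 r=12: -11+31=20 d=38 *, l++
l=2 r=12: -7+31=24 d=34 *, l++
l=3 r=12: -6+31=25 d=33 *, l++
l=4 r=12: 7+31=38 d=20 *, l++
l=5 r=12: 12+31=43 d=15 *, l++
l=6 r=12: 13+31=44 d=14 *, l++
l=7 r=12: 20+31=51 d=7 *, l++
l=8 r=12: 22+31=53 d=5 *, l++
l=9 r=12: 24+31=55 d=3 *, l++
l=10 r=12: 25+31=56 d=2 *, l++
l=11 r=12: 28+31=59 d=1 *, r--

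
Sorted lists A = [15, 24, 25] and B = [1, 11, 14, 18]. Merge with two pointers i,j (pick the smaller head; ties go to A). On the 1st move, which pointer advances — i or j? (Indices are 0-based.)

i=0 j=0: A[i]=15>B[j]=1 take 1, j++

j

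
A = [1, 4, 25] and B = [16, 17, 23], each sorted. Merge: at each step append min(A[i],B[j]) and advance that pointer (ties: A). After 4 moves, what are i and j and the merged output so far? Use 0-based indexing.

i=0 j=0: A[i]=1<=B[j]=16 take 1, i++
i=1 j=0: A[i]=4<=B[j]=16 take 4, i++
i=2 j=0: A[i]=25>B[j]=16 take 16, j++
i=2 j=1: A[i]=25>B[j]=17 take 17, j++

i=2, j=2, merged so far=[1, 4, 16, 17]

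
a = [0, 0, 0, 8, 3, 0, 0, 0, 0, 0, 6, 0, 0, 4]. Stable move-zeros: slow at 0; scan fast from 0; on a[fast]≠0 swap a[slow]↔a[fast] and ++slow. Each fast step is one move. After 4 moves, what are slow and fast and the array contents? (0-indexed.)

(s=0,f=0) a[fast]=0 → fast++
(s=0,f=1) a[fast]=0 → fast++
(s=0,f=2) a[fast]=0 → fast++
(s=0,f=3) a[fast]=8≠0 swap→a[0]=8 → slow++,fast++

slow=1, fast=4, a=[8, 0, 0, 0, 3, 0, 0, 0, 0, 0, 6, 0, 0, 4]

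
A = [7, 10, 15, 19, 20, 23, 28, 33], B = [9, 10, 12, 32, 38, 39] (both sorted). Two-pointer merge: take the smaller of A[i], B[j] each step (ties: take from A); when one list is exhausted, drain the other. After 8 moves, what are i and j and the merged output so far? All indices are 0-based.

i=5, j=3, merged so far=[7, 9, 10, 10, 12, 15, 19, 20]

[i=0,j=0] A[i]=7<=B[j]=9 take 7 → i++
[i=1,j=0] A[i]=10>B[j]=9 take 9 → j++
[i=1,j=1] A[i]=10<=B[j]=10 take 10 → i++
[i=2,j=1] A[i]=15>B[j]=10 take 10 → j++
[i=2,j=2] A[i]=15>B[j]=12 take 12 → j++
[i=2,j=3] A[i]=15<=B[j]=32 take 15 → i++
[i=3,j=3] A[i]=19<=B[j]=32 take 19 → i++
[i=4,j=3] A[i]=20<=B[j]=32 take 20 → i++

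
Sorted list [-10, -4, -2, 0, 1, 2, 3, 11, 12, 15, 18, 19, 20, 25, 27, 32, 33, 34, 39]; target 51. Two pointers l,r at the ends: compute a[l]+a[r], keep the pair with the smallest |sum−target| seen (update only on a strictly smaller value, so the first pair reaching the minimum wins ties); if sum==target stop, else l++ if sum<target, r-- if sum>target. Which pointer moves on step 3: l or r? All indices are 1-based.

l=1 r=19: -10+39=29 d=22 *, l++
l=2 r=19: -4+39=35 d=16 *, l++
l=3 r=19: -2+39=37 d=14 *, l++

l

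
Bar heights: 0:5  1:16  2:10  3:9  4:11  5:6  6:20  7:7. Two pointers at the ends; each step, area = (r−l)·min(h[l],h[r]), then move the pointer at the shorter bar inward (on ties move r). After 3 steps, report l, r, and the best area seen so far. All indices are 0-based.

[0,7] min(5,7)*7=35 best=35 * → l++
[1,7] min(16,7)*6=42 best=42 * → r--
[1,6] min(16,20)*5=80 best=80 * → l++

l=2, r=6, best area=80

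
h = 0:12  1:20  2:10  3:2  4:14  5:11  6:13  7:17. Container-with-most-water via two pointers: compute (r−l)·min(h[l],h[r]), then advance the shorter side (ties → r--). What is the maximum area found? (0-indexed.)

[0,7] min(12,17)*7=84 best=84 * → l++
[1,7] min(20,17)*6=102 best=102 * → r--
[1,6] min(20,13)*5=65 best=102 → r--
[1,5] min(20,11)*4=44 best=102 → r--
[1,4] min(20,14)*3=42 best=102 → r--
[1,3] min(20,2)*2=4 best=102 → r--
[1,2] min(20,10)*1=10 best=102 → r--

max area = 102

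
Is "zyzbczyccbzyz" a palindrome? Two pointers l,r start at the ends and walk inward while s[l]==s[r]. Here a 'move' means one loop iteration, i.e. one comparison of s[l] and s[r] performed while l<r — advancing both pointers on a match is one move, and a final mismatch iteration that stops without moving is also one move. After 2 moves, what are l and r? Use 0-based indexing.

[0,12] 'z'=='z' → l++,r--
[1,11] 'y'=='y' → l++,r--

l=2, r=10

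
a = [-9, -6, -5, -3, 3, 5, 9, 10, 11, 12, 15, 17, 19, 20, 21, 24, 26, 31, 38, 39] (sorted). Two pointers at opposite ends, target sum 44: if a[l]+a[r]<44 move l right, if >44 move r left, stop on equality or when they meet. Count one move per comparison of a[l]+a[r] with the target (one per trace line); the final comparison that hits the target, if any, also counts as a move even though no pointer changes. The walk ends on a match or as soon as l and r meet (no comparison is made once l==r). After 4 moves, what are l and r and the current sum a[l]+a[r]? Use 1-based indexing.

l=5, r=20, sum=42

[1,20] -9+39=30 <44 → l++
[2,20] -6+39=33 <44 → l++
[3,20] -5+39=34 <44 → l++
[4,20] -3+39=36 <44 → l++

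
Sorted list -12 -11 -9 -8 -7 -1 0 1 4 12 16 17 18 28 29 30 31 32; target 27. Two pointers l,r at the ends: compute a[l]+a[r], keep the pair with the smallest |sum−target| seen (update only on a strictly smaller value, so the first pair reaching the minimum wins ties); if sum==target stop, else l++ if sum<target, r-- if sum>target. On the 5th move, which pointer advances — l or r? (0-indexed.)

[0,17] -12+32=20 d=7 * → l++
[1,17] -11+32=21 d=6 * → l++
[2,17] -9+32=23 d=4 * → l++
[3,17] -8+32=24 d=3 * → l++
[4,17] -7+32=25 d=2 * → l++

l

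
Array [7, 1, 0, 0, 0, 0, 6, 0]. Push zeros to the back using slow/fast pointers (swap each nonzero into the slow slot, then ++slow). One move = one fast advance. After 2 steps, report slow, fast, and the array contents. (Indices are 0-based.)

(s=0,f=0) a[fast]=7≠0 swap→a[0]=7 → slow++,fast++
(s=1,f=1) a[fast]=1≠0 swap→a[1]=1 → slow++,fast++

slow=2, fast=2, a=[7, 1, 0, 0, 0, 0, 6, 0]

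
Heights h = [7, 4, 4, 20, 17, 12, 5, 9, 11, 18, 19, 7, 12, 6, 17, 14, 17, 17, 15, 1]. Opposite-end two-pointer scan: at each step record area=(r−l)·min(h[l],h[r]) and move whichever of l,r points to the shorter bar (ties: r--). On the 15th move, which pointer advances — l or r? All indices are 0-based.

l=0 r=19: min(7,1)*19=19 best=19 *, r--
l=0 r=18: min(7,15)*18=126 best=126 *, l++
l=1 r=18: min(4,15)*17=68 best=126, l++
l=2 r=18: min(4,15)*16=64 best=126, l++
l=3 r=18: min(20,15)*15=225 best=225 *, r--
l=3 r=17: min(20,17)*14=238 best=238 *, r--
l=3 r=16: min(20,17)*13=221 best=238, r--
l=3 r=15: min(20,14)*12=168 best=238, r--
l=3 r=14: min(20,17)*11=187 best=238, r--
l=3 r=13: min(20,6)*10=60 best=238, r--
l=3 r=12: min(20,12)*9=108 best=238, r--
l=3 r=11: min(20,7)*8=56 best=238, r--
l=3 r=10: min(20,19)*7=133 best=238, r--
l=3 r=9: min(20,18)*6=108 best=238, r--
l=3 r=8: min(20,11)*5=55 best=238, r--

r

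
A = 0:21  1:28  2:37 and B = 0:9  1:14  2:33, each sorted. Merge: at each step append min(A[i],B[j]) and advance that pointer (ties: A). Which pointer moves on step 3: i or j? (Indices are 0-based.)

i

i=0 j=0: A[i]=21>B[j]=9 take 9, j++
i=0 j=1: A[i]=21>B[j]=14 take 14, j++
i=0 j=2: A[i]=21<=B[j]=33 take 21, i++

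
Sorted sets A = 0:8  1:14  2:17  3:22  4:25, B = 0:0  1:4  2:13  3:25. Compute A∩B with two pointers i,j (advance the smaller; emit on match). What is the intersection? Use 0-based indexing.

intersection = [25]

[i=0,j=0] 8>0 → j++
[i=0,j=1] 8>4 → j++
[i=0,j=2] 8<13 → i++
[i=1,j=2] 14>13 → j++
[i=1,j=3] 14<25 → i++
[i=2,j=3] 17<25 → i++
[i=3,j=3] 22<25 → i++
[i=4,j=3] 25==25 emit → i++,j++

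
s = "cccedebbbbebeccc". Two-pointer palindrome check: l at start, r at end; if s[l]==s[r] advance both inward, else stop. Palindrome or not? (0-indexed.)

not a palindrome (mismatch at 4,11)

[0,15] 'c'=='c' → l++,r--
[1,14] 'c'=='c' → l++,r--
[2,13] 'c'=='c' → l++,r--
[3,12] 'e'=='e' → l++,r--
[4,11] 'd'!='b' → stop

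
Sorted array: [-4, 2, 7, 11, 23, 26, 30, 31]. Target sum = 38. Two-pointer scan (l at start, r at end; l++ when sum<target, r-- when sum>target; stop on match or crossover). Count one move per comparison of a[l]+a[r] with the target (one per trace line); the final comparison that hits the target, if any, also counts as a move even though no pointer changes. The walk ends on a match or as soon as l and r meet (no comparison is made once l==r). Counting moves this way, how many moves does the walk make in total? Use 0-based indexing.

[0,7] -4+31=27 <38 → l++
[1,7] 2+31=33 <38 → l++
[2,7] 7+31=38 → found

3 moves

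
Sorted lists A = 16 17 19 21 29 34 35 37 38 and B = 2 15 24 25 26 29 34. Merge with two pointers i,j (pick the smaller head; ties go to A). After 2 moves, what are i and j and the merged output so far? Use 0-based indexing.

[i=0,j=0] A[i]=16>B[j]=2 take 2 → j++
[i=0,j=1] A[i]=16>B[j]=15 take 15 → j++

i=0, j=2, merged so far=[2, 15]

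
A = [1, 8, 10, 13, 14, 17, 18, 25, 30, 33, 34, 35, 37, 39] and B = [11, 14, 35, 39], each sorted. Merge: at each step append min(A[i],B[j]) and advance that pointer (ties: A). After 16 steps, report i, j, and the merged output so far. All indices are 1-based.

[i=1,j=1] A[i]=1<=B[j]=11 take 1 → i++
[i=2,j=1] A[i]=8<=B[j]=11 take 8 → i++
[i=3,j=1] A[i]=10<=B[j]=11 take 10 → i++
[i=4,j=1] A[i]=13>B[j]=11 take 11 → j++
[i=4,j=2] A[i]=13<=B[j]=14 take 13 → i++
[i=5,j=2] A[i]=14<=B[j]=14 take 14 → i++
[i=6,j=2] A[i]=17>B[j]=14 take 14 → j++
[i=6,j=3] A[i]=17<=B[j]=35 take 17 → i++
[i=7,j=3] A[i]=18<=B[j]=35 take 18 → i++
[i=8,j=3] A[i]=25<=B[j]=35 take 25 → i++
[i=9,j=3] A[i]=30<=B[j]=35 take 30 → i++
[i=10,j=3] A[i]=33<=B[j]=35 take 33 → i++
[i=11,j=3] A[i]=34<=B[j]=35 take 34 → i++
[i=12,j=3] A[i]=35<=B[j]=35 take 35 → i++
[i=13,j=3] A[i]=37>B[j]=35 take 35 → j++
[i=13,j=4] A[i]=37<=B[j]=39 take 37 → i++

i=14, j=4, merged so far=[1, 8, 10, 11, 13, 14, 14, 17, 18, 25, 30, 33, 34, 35, 35, 37]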